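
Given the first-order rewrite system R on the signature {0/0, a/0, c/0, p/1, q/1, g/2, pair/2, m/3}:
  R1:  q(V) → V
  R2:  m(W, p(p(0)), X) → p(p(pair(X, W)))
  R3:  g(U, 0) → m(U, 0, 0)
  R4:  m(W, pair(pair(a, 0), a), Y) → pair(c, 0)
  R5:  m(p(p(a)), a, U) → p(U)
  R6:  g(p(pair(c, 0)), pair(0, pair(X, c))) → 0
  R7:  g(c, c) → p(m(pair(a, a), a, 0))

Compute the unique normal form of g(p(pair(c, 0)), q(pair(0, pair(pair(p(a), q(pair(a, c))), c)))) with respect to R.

0

1. g(p(pair(c, 0)), q(pair(0, pair(pair(p(a), q(pair(a, c))), c))))  →  g(p(pair(c, 0)), pair(0, pair(pair(p(a), q(pair(a, c))), c)))   [R1 at 2]
2. g(p(pair(c, 0)), pair(0, pair(pair(p(a), q(pair(a, c))), c)))  →  0   [R6 at ε]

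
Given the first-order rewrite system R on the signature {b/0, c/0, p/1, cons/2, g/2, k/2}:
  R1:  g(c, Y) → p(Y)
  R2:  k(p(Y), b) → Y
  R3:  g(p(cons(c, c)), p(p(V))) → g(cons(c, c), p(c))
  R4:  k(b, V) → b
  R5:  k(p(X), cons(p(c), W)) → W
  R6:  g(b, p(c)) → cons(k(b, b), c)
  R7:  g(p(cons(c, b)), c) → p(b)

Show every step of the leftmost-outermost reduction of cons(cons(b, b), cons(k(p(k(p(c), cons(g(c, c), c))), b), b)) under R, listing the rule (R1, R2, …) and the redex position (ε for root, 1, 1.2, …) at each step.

cons(cons(b, b), cons(c, b))

1. cons(cons(b, b), cons(k(p(k(p(c), cons(g(c, c), c))), b), b))  →  cons(cons(b, b), cons(k(p(c), cons(g(c, c), c)), b))   [R2 at 2.1]
2. cons(cons(b, b), cons(k(p(c), cons(g(c, c), c)), b))  →  cons(cons(b, b), cons(k(p(c), cons(p(c), c)), b))   [R1 at 2.1.2.1]
3. cons(cons(b, b), cons(k(p(c), cons(p(c), c)), b))  →  cons(cons(b, b), cons(c, b))   [R5 at 2.1]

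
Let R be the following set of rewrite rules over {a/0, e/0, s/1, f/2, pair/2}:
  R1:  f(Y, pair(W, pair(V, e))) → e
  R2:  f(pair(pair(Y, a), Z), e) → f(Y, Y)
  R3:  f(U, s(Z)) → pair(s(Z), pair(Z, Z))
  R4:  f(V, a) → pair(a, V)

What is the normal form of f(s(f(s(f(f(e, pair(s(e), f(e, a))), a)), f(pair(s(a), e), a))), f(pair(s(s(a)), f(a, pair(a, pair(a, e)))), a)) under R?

e

1. f(s(f(s(f(f(e, pair(s(e), f(e, a))), a)), f(pair(s(a), e), a))), f(pair(s(s(a)), f(a, pair(a, pair(a, e)))), a))  →  f(s(f(s(pair(a, f(e, pair(s(e), f(e, a))))), f(pair(s(a), e), a))), f(pair(s(s(a)), f(a, pair(a, pair(a, e)))), a))   [R4 at 1.1.1.1]
2. f(s(f(s(pair(a, f(e, pair(s(e), f(e, a))))), f(pair(s(a), e), a))), f(pair(s(s(a)), f(a, pair(a, pair(a, e)))), a))  →  f(s(f(s(pair(a, f(e, pair(s(e), pair(a, e))))), f(pair(s(a), e), a))), f(pair(s(s(a)), f(a, pair(a, pair(a, e)))), a))   [R4 at 1.1.1.1.2.2.2]
3. f(s(f(s(pair(a, f(e, pair(s(e), pair(a, e))))), f(pair(s(a), e), a))), f(pair(s(s(a)), f(a, pair(a, pair(a, e)))), a))  →  f(s(f(s(pair(a, e)), f(pair(s(a), e), a))), f(pair(s(s(a)), f(a, pair(a, pair(a, e)))), a))   [R1 at 1.1.1.1.2]
4. f(s(f(s(pair(a, e)), f(pair(s(a), e), a))), f(pair(s(s(a)), f(a, pair(a, pair(a, e)))), a))  →  f(s(f(s(pair(a, e)), pair(a, pair(s(a), e)))), f(pair(s(s(a)), f(a, pair(a, pair(a, e)))), a))   [R4 at 1.1.2]
5. f(s(f(s(pair(a, e)), pair(a, pair(s(a), e)))), f(pair(s(s(a)), f(a, pair(a, pair(a, e)))), a))  →  f(s(e), f(pair(s(s(a)), f(a, pair(a, pair(a, e)))), a))   [R1 at 1.1]
6. f(s(e), f(pair(s(s(a)), f(a, pair(a, pair(a, e)))), a))  →  f(s(e), pair(a, pair(s(s(a)), f(a, pair(a, pair(a, e))))))   [R4 at 2]
7. f(s(e), pair(a, pair(s(s(a)), f(a, pair(a, pair(a, e))))))  →  f(s(e), pair(a, pair(s(s(a)), e)))   [R1 at 2.2.2]
8. f(s(e), pair(a, pair(s(s(a)), e)))  →  e   [R1 at ε]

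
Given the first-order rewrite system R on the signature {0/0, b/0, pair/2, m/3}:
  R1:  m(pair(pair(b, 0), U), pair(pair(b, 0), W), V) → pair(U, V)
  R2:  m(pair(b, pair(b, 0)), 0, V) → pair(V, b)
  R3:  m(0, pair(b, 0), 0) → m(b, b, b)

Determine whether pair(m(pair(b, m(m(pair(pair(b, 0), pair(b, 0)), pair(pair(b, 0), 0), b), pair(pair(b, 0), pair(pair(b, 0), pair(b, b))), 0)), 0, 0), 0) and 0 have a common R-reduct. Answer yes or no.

no — NF(t₁) = pair(pair(0, b), 0), NF(t₂) = 0

Reduce t₁ = pair(m(pair(b, m(m(pair(pair(b, 0), pair(b, 0)), pair(pair(b, 0), 0), b), pair(pair(b, 0), pair(pair(b, 0), pair(b, b))), 0)), 0, 0), 0):
1. pair(m(pair(b, m(m(pair(pair(b, 0), pair(b, 0)), pair(pair(b, 0), 0), b), pair(pair(b, 0), pair(pair(b, 0), pair(b, b))), 0)), 0, 0), 0)  →  pair(m(pair(b, m(pair(pair(b, 0), b), pair(pair(b, 0), pair(pair(b, 0), pair(b, b))), 0)), 0, 0), 0)   [R1 at 1.1.2.1]
2. pair(m(pair(b, m(pair(pair(b, 0), b), pair(pair(b, 0), pair(pair(b, 0), pair(b, b))), 0)), 0, 0), 0)  →  pair(m(pair(b, pair(b, 0)), 0, 0), 0)   [R1 at 1.1.2]
3. pair(m(pair(b, pair(b, 0)), 0, 0), 0)  →  pair(pair(0, b), 0)   [R2 at 1]

Reduce t₂ = 0:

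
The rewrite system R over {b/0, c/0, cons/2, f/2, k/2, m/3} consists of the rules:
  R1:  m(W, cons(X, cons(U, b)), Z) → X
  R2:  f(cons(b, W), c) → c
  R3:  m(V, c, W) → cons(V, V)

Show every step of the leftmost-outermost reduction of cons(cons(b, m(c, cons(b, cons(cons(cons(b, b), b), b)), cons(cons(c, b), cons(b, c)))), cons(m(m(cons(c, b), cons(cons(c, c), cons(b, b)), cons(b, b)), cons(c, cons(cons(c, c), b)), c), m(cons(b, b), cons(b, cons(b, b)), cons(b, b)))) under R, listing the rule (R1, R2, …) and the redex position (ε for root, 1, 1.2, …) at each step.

1. cons(cons(b, m(c, cons(b, cons(cons(cons(b, b), b), b)), cons(cons(c, b), cons(b, c)))), cons(m(m(cons(c, b), cons(cons(c, c), cons(b, b)), cons(b, b)), cons(c, cons(cons(c, c), b)), c), m(cons(b, b), cons(b, cons(b, b)), cons(b, b))))  →  cons(cons(b, b), cons(m(m(cons(c, b), cons(cons(c, c), cons(b, b)), cons(b, b)), cons(c, cons(cons(c, c), b)), c), m(cons(b, b), cons(b, cons(b, b)), cons(b, b))))   [R1 at 1.2]
2. cons(cons(b, b), cons(m(m(cons(c, b), cons(cons(c, c), cons(b, b)), cons(b, b)), cons(c, cons(cons(c, c), b)), c), m(cons(b, b), cons(b, cons(b, b)), cons(b, b))))  →  cons(cons(b, b), cons(c, m(cons(b, b), cons(b, cons(b, b)), cons(b, b))))   [R1 at 2.1]
3. cons(cons(b, b), cons(c, m(cons(b, b), cons(b, cons(b, b)), cons(b, b))))  →  cons(cons(b, b), cons(c, b))   [R1 at 2.2]

cons(cons(b, b), cons(c, b))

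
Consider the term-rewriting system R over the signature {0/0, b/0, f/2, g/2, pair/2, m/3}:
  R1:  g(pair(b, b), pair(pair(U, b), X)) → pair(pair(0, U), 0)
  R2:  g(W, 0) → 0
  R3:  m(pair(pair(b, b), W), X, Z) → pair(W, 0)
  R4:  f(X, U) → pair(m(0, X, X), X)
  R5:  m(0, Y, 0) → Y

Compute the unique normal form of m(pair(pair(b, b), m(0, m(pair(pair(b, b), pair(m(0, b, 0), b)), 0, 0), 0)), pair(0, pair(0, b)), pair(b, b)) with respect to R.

pair(pair(pair(b, b), 0), 0)

1. m(pair(pair(b, b), m(0, m(pair(pair(b, b), pair(m(0, b, 0), b)), 0, 0), 0)), pair(0, pair(0, b)), pair(b, b))  →  pair(m(0, m(pair(pair(b, b), pair(m(0, b, 0), b)), 0, 0), 0), 0)   [R3 at ε]
2. pair(m(0, m(pair(pair(b, b), pair(m(0, b, 0), b)), 0, 0), 0), 0)  →  pair(m(pair(pair(b, b), pair(m(0, b, 0), b)), 0, 0), 0)   [R5 at 1]
3. pair(m(pair(pair(b, b), pair(m(0, b, 0), b)), 0, 0), 0)  →  pair(pair(pair(m(0, b, 0), b), 0), 0)   [R3 at 1]
4. pair(pair(pair(m(0, b, 0), b), 0), 0)  →  pair(pair(pair(b, b), 0), 0)   [R5 at 1.1.1]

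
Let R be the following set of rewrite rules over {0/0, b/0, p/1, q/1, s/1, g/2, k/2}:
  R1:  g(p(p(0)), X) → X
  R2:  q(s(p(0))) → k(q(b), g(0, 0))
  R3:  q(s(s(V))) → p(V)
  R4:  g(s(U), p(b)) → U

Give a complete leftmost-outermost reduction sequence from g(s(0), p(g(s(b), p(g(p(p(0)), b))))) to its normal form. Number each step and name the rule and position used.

0

1. g(s(0), p(g(s(b), p(g(p(p(0)), b)))))  →  g(s(0), p(g(s(b), p(b))))   [R1 at 2.1.2.1]
2. g(s(0), p(g(s(b), p(b))))  →  g(s(0), p(b))   [R4 at 2.1]
3. g(s(0), p(b))  →  0   [R4 at ε]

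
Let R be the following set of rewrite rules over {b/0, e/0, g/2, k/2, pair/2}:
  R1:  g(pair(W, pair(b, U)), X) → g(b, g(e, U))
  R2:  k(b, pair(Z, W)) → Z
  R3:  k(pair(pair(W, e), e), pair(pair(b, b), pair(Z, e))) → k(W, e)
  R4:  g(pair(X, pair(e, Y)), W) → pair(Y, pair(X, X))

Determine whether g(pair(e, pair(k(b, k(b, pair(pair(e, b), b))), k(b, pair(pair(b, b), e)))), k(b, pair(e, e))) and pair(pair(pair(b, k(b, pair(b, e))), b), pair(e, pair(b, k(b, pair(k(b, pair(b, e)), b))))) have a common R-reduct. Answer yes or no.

no — NF(t₁) = pair(pair(b, b), pair(e, e)), NF(t₂) = pair(pair(pair(b, b), b), pair(e, pair(b, b)))

Reduce t₁ = g(pair(e, pair(k(b, k(b, pair(pair(e, b), b))), k(b, pair(pair(b, b), e)))), k(b, pair(e, e))):
1. g(pair(e, pair(k(b, k(b, pair(pair(e, b), b))), k(b, pair(pair(b, b), e)))), k(b, pair(e, e)))  →  g(pair(e, pair(k(b, pair(e, b)), k(b, pair(pair(b, b), e)))), k(b, pair(e, e)))   [R2 at 1.2.1.2]
2. g(pair(e, pair(k(b, pair(e, b)), k(b, pair(pair(b, b), e)))), k(b, pair(e, e)))  →  g(pair(e, pair(e, k(b, pair(pair(b, b), e)))), k(b, pair(e, e)))   [R2 at 1.2.1]
3. g(pair(e, pair(e, k(b, pair(pair(b, b), e)))), k(b, pair(e, e)))  →  pair(k(b, pair(pair(b, b), e)), pair(e, e))   [R4 at ε]
4. pair(k(b, pair(pair(b, b), e)), pair(e, e))  →  pair(pair(b, b), pair(e, e))   [R2 at 1]

Reduce t₂ = pair(pair(pair(b, k(b, pair(b, e))), b), pair(e, pair(b, k(b, pair(k(b, pair(b, e)), b))))):
1. pair(pair(pair(b, k(b, pair(b, e))), b), pair(e, pair(b, k(b, pair(k(b, pair(b, e)), b)))))  →  pair(pair(pair(b, b), b), pair(e, pair(b, k(b, pair(k(b, pair(b, e)), b)))))   [R2 at 1.1.2]
2. pair(pair(pair(b, b), b), pair(e, pair(b, k(b, pair(k(b, pair(b, e)), b)))))  →  pair(pair(pair(b, b), b), pair(e, pair(b, k(b, pair(b, e)))))   [R2 at 2.2.2]
3. pair(pair(pair(b, b), b), pair(e, pair(b, k(b, pair(b, e)))))  →  pair(pair(pair(b, b), b), pair(e, pair(b, b)))   [R2 at 2.2.2]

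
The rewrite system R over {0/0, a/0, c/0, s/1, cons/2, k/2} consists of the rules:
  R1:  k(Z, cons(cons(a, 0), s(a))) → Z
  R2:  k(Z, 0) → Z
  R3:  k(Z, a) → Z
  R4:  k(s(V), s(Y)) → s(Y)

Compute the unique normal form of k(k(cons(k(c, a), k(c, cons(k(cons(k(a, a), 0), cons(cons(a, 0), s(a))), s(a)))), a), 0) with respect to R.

1. k(k(cons(k(c, a), k(c, cons(k(cons(k(a, a), 0), cons(cons(a, 0), s(a))), s(a)))), a), 0)  →  k(cons(k(c, a), k(c, cons(k(cons(k(a, a), 0), cons(cons(a, 0), s(a))), s(a)))), a)   [R2 at ε]
2. k(cons(k(c, a), k(c, cons(k(cons(k(a, a), 0), cons(cons(a, 0), s(a))), s(a)))), a)  →  cons(k(c, a), k(c, cons(k(cons(k(a, a), 0), cons(cons(a, 0), s(a))), s(a))))   [R3 at ε]
3. cons(k(c, a), k(c, cons(k(cons(k(a, a), 0), cons(cons(a, 0), s(a))), s(a))))  →  cons(c, k(c, cons(k(cons(k(a, a), 0), cons(cons(a, 0), s(a))), s(a))))   [R3 at 1]
4. cons(c, k(c, cons(k(cons(k(a, a), 0), cons(cons(a, 0), s(a))), s(a))))  →  cons(c, k(c, cons(cons(k(a, a), 0), s(a))))   [R1 at 2.2.1]
5. cons(c, k(c, cons(cons(k(a, a), 0), s(a))))  →  cons(c, k(c, cons(cons(a, 0), s(a))))   [R3 at 2.2.1.1]
6. cons(c, k(c, cons(cons(a, 0), s(a))))  →  cons(c, c)   [R1 at 2]

cons(c, c)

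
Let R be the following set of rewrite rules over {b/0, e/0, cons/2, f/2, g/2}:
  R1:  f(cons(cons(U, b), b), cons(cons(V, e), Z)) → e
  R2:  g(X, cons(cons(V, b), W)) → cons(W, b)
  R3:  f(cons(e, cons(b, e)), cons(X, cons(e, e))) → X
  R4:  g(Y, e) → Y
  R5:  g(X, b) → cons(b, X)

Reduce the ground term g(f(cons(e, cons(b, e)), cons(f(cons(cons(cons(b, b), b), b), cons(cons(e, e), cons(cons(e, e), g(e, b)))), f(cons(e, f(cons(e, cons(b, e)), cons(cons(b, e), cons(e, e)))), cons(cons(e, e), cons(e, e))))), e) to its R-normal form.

1. g(f(cons(e, cons(b, e)), cons(f(cons(cons(cons(b, b), b), b), cons(cons(e, e), cons(cons(e, e), g(e, b)))), f(cons(e, f(cons(e, cons(b, e)), cons(cons(b, e), cons(e, e)))), cons(cons(e, e), cons(e, e))))), e)  →  f(cons(e, cons(b, e)), cons(f(cons(cons(cons(b, b), b), b), cons(cons(e, e), cons(cons(e, e), g(e, b)))), f(cons(e, f(cons(e, cons(b, e)), cons(cons(b, e), cons(e, e)))), cons(cons(e, e), cons(e, e)))))   [R4 at ε]
2. f(cons(e, cons(b, e)), cons(f(cons(cons(cons(b, b), b), b), cons(cons(e, e), cons(cons(e, e), g(e, b)))), f(cons(e, f(cons(e, cons(b, e)), cons(cons(b, e), cons(e, e)))), cons(cons(e, e), cons(e, e)))))  →  f(cons(e, cons(b, e)), cons(e, f(cons(e, f(cons(e, cons(b, e)), cons(cons(b, e), cons(e, e)))), cons(cons(e, e), cons(e, e)))))   [R1 at 2.1]
3. f(cons(e, cons(b, e)), cons(e, f(cons(e, f(cons(e, cons(b, e)), cons(cons(b, e), cons(e, e)))), cons(cons(e, e), cons(e, e)))))  →  f(cons(e, cons(b, e)), cons(e, f(cons(e, cons(b, e)), cons(cons(e, e), cons(e, e)))))   [R3 at 2.2.1.2]
4. f(cons(e, cons(b, e)), cons(e, f(cons(e, cons(b, e)), cons(cons(e, e), cons(e, e)))))  →  f(cons(e, cons(b, e)), cons(e, cons(e, e)))   [R3 at 2.2]
5. f(cons(e, cons(b, e)), cons(e, cons(e, e)))  →  e   [R3 at ε]

e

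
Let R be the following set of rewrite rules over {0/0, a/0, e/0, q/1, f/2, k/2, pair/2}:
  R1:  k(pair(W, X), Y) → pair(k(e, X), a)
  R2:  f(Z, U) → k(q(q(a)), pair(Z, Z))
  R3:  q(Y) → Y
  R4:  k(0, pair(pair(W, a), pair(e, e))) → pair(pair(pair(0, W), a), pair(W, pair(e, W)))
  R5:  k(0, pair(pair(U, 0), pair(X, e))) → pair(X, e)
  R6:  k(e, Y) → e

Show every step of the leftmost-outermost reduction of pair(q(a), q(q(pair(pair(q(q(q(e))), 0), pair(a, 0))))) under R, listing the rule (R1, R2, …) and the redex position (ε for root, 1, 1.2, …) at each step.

pair(a, pair(pair(e, 0), pair(a, 0)))

1. pair(q(a), q(q(pair(pair(q(q(q(e))), 0), pair(a, 0)))))  →  pair(a, q(q(pair(pair(q(q(q(e))), 0), pair(a, 0)))))   [R3 at 1]
2. pair(a, q(q(pair(pair(q(q(q(e))), 0), pair(a, 0)))))  →  pair(a, q(pair(pair(q(q(q(e))), 0), pair(a, 0))))   [R3 at 2]
3. pair(a, q(pair(pair(q(q(q(e))), 0), pair(a, 0))))  →  pair(a, pair(pair(q(q(q(e))), 0), pair(a, 0)))   [R3 at 2]
4. pair(a, pair(pair(q(q(q(e))), 0), pair(a, 0)))  →  pair(a, pair(pair(q(q(e)), 0), pair(a, 0)))   [R3 at 2.1.1]
5. pair(a, pair(pair(q(q(e)), 0), pair(a, 0)))  →  pair(a, pair(pair(q(e), 0), pair(a, 0)))   [R3 at 2.1.1]
6. pair(a, pair(pair(q(e), 0), pair(a, 0)))  →  pair(a, pair(pair(e, 0), pair(a, 0)))   [R3 at 2.1.1]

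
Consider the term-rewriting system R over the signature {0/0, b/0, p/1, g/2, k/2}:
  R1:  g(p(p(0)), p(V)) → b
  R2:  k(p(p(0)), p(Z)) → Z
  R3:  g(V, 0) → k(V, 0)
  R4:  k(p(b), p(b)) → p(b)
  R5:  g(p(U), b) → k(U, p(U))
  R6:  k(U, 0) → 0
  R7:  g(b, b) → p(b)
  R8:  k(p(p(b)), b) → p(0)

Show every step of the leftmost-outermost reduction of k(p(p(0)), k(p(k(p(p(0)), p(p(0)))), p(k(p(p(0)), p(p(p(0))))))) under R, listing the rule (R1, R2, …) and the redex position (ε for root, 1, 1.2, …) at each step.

1. k(p(p(0)), k(p(k(p(p(0)), p(p(0)))), p(k(p(p(0)), p(p(p(0)))))))  →  k(p(p(0)), k(p(p(0)), p(k(p(p(0)), p(p(p(0)))))))   [R2 at 2.1.1]
2. k(p(p(0)), k(p(p(0)), p(k(p(p(0)), p(p(p(0)))))))  →  k(p(p(0)), k(p(p(0)), p(p(p(0)))))   [R2 at 2]
3. k(p(p(0)), k(p(p(0)), p(p(p(0)))))  →  k(p(p(0)), p(p(0)))   [R2 at 2]
4. k(p(p(0)), p(p(0)))  →  p(0)   [R2 at ε]

p(0)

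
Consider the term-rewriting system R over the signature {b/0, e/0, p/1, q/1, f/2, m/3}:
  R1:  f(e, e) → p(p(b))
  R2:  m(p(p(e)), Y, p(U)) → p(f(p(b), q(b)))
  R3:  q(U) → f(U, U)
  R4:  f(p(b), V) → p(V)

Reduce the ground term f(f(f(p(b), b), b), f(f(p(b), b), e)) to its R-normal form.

1. f(f(f(p(b), b), b), f(f(p(b), b), e))  →  f(f(p(b), b), f(f(p(b), b), e))   [R4 at 1.1]
2. f(f(p(b), b), f(f(p(b), b), e))  →  f(p(b), f(f(p(b), b), e))   [R4 at 1]
3. f(p(b), f(f(p(b), b), e))  →  p(f(f(p(b), b), e))   [R4 at ε]
4. p(f(f(p(b), b), e))  →  p(f(p(b), e))   [R4 at 1.1]
5. p(f(p(b), e))  →  p(p(e))   [R4 at 1]

p(p(e))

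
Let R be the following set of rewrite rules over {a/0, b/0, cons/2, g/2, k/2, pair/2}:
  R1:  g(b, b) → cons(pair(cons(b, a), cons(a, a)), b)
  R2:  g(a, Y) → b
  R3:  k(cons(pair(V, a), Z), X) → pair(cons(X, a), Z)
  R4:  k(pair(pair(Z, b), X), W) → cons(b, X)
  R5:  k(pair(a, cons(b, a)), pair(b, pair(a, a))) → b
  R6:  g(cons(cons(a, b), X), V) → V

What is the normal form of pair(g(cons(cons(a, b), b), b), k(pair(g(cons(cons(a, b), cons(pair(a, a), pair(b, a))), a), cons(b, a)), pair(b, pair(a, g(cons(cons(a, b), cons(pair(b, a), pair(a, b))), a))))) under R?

1. pair(g(cons(cons(a, b), b), b), k(pair(g(cons(cons(a, b), cons(pair(a, a), pair(b, a))), a), cons(b, a)), pair(b, pair(a, g(cons(cons(a, b), cons(pair(b, a), pair(a, b))), a)))))  →  pair(b, k(pair(g(cons(cons(a, b), cons(pair(a, a), pair(b, a))), a), cons(b, a)), pair(b, pair(a, g(cons(cons(a, b), cons(pair(b, a), pair(a, b))), a)))))   [R6 at 1]
2. pair(b, k(pair(g(cons(cons(a, b), cons(pair(a, a), pair(b, a))), a), cons(b, a)), pair(b, pair(a, g(cons(cons(a, b), cons(pair(b, a), pair(a, b))), a)))))  →  pair(b, k(pair(a, cons(b, a)), pair(b, pair(a, g(cons(cons(a, b), cons(pair(b, a), pair(a, b))), a)))))   [R6 at 2.1.1]
3. pair(b, k(pair(a, cons(b, a)), pair(b, pair(a, g(cons(cons(a, b), cons(pair(b, a), pair(a, b))), a)))))  →  pair(b, k(pair(a, cons(b, a)), pair(b, pair(a, a))))   [R6 at 2.2.2.2]
4. pair(b, k(pair(a, cons(b, a)), pair(b, pair(a, a))))  →  pair(b, b)   [R5 at 2]

pair(b, b)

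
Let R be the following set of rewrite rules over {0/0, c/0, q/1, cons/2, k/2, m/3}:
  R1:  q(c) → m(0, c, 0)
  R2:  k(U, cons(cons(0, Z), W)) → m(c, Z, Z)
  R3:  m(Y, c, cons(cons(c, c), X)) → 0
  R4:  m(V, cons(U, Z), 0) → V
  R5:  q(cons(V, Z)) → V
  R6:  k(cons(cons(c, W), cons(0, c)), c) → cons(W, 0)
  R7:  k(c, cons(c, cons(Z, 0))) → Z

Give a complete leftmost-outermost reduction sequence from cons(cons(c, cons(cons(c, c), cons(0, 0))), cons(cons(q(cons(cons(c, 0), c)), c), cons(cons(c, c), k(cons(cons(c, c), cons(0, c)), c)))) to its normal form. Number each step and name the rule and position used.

1. cons(cons(c, cons(cons(c, c), cons(0, 0))), cons(cons(q(cons(cons(c, 0), c)), c), cons(cons(c, c), k(cons(cons(c, c), cons(0, c)), c))))  →  cons(cons(c, cons(cons(c, c), cons(0, 0))), cons(cons(cons(c, 0), c), cons(cons(c, c), k(cons(cons(c, c), cons(0, c)), c))))   [R5 at 2.1.1]
2. cons(cons(c, cons(cons(c, c), cons(0, 0))), cons(cons(cons(c, 0), c), cons(cons(c, c), k(cons(cons(c, c), cons(0, c)), c))))  →  cons(cons(c, cons(cons(c, c), cons(0, 0))), cons(cons(cons(c, 0), c), cons(cons(c, c), cons(c, 0))))   [R6 at 2.2.2]

cons(cons(c, cons(cons(c, c), cons(0, 0))), cons(cons(cons(c, 0), c), cons(cons(c, c), cons(c, 0))))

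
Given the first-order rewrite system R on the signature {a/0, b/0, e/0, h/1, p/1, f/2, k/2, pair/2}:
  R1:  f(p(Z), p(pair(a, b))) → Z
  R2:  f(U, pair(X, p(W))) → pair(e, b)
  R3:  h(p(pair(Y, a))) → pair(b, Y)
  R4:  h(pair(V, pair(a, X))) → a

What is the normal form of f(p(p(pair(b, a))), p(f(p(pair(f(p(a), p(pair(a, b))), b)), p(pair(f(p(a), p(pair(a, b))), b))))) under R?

1. f(p(p(pair(b, a))), p(f(p(pair(f(p(a), p(pair(a, b))), b)), p(pair(f(p(a), p(pair(a, b))), b)))))  →  f(p(p(pair(b, a))), p(f(p(pair(a, b)), p(pair(f(p(a), p(pair(a, b))), b)))))   [R1 at 2.1.1.1.1]
2. f(p(p(pair(b, a))), p(f(p(pair(a, b)), p(pair(f(p(a), p(pair(a, b))), b)))))  →  f(p(p(pair(b, a))), p(f(p(pair(a, b)), p(pair(a, b)))))   [R1 at 2.1.2.1.1]
3. f(p(p(pair(b, a))), p(f(p(pair(a, b)), p(pair(a, b)))))  →  f(p(p(pair(b, a))), p(pair(a, b)))   [R1 at 2.1]
4. f(p(p(pair(b, a))), p(pair(a, b)))  →  p(pair(b, a))   [R1 at ε]

p(pair(b, a))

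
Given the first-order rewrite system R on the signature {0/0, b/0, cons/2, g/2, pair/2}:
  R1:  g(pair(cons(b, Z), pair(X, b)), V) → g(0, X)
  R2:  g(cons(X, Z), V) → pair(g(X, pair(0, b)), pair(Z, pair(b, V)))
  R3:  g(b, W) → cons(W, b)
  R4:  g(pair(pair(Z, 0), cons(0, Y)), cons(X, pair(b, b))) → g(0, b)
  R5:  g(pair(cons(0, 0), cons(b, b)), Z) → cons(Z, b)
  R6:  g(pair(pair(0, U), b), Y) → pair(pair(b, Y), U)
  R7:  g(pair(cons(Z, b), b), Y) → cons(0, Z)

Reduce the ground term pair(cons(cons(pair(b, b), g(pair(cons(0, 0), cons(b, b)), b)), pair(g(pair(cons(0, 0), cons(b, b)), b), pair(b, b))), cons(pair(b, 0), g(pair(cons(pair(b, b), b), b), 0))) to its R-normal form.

pair(cons(cons(pair(b, b), cons(b, b)), pair(cons(b, b), pair(b, b))), cons(pair(b, 0), cons(0, pair(b, b))))

1. pair(cons(cons(pair(b, b), g(pair(cons(0, 0), cons(b, b)), b)), pair(g(pair(cons(0, 0), cons(b, b)), b), pair(b, b))), cons(pair(b, 0), g(pair(cons(pair(b, b), b), b), 0)))  →  pair(cons(cons(pair(b, b), cons(b, b)), pair(g(pair(cons(0, 0), cons(b, b)), b), pair(b, b))), cons(pair(b, 0), g(pair(cons(pair(b, b), b), b), 0)))   [R5 at 1.1.2]
2. pair(cons(cons(pair(b, b), cons(b, b)), pair(g(pair(cons(0, 0), cons(b, b)), b), pair(b, b))), cons(pair(b, 0), g(pair(cons(pair(b, b), b), b), 0)))  →  pair(cons(cons(pair(b, b), cons(b, b)), pair(cons(b, b), pair(b, b))), cons(pair(b, 0), g(pair(cons(pair(b, b), b), b), 0)))   [R5 at 1.2.1]
3. pair(cons(cons(pair(b, b), cons(b, b)), pair(cons(b, b), pair(b, b))), cons(pair(b, 0), g(pair(cons(pair(b, b), b), b), 0)))  →  pair(cons(cons(pair(b, b), cons(b, b)), pair(cons(b, b), pair(b, b))), cons(pair(b, 0), cons(0, pair(b, b))))   [R7 at 2.2]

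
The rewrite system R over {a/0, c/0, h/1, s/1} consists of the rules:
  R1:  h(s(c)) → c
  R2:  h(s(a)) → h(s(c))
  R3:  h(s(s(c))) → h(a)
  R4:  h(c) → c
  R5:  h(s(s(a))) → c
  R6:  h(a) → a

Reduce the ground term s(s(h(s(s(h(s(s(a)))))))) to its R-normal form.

1. s(s(h(s(s(h(s(s(a))))))))  →  s(s(h(s(s(c)))))   [R5 at 1.1.1.1.1]
2. s(s(h(s(s(c)))))  →  s(s(h(a)))   [R3 at 1.1]
3. s(s(h(a)))  →  s(s(a))   [R6 at 1.1]

s(s(a))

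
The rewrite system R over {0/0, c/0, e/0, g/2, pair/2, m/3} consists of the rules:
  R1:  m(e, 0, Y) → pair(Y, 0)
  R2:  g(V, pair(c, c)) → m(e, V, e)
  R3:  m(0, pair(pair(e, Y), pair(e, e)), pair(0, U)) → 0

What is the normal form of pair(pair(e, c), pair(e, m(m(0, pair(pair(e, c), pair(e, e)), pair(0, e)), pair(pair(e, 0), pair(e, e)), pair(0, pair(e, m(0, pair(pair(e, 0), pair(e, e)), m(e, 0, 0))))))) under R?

pair(pair(e, c), pair(e, 0))

1. pair(pair(e, c), pair(e, m(m(0, pair(pair(e, c), pair(e, e)), pair(0, e)), pair(pair(e, 0), pair(e, e)), pair(0, pair(e, m(0, pair(pair(e, 0), pair(e, e)), m(e, 0, 0)))))))  →  pair(pair(e, c), pair(e, m(0, pair(pair(e, 0), pair(e, e)), pair(0, pair(e, m(0, pair(pair(e, 0), pair(e, e)), m(e, 0, 0)))))))   [R3 at 2.2.1]
2. pair(pair(e, c), pair(e, m(0, pair(pair(e, 0), pair(e, e)), pair(0, pair(e, m(0, pair(pair(e, 0), pair(e, e)), m(e, 0, 0)))))))  →  pair(pair(e, c), pair(e, 0))   [R3 at 2.2]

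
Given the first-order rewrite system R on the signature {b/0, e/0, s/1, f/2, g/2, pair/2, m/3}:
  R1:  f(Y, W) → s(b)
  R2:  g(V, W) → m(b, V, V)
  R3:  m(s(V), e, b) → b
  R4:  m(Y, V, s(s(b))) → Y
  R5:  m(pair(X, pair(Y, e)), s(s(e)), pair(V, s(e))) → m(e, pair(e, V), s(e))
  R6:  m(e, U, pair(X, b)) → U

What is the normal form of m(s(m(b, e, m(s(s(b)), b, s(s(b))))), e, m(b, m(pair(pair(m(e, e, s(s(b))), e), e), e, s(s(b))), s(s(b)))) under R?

b

1. m(s(m(b, e, m(s(s(b)), b, s(s(b))))), e, m(b, m(pair(pair(m(e, e, s(s(b))), e), e), e, s(s(b))), s(s(b))))  →  m(s(m(b, e, s(s(b)))), e, m(b, m(pair(pair(m(e, e, s(s(b))), e), e), e, s(s(b))), s(s(b))))   [R4 at 1.1.3]
2. m(s(m(b, e, s(s(b)))), e, m(b, m(pair(pair(m(e, e, s(s(b))), e), e), e, s(s(b))), s(s(b))))  →  m(s(b), e, m(b, m(pair(pair(m(e, e, s(s(b))), e), e), e, s(s(b))), s(s(b))))   [R4 at 1.1]
3. m(s(b), e, m(b, m(pair(pair(m(e, e, s(s(b))), e), e), e, s(s(b))), s(s(b))))  →  m(s(b), e, b)   [R4 at 3]
4. m(s(b), e, b)  →  b   [R3 at ε]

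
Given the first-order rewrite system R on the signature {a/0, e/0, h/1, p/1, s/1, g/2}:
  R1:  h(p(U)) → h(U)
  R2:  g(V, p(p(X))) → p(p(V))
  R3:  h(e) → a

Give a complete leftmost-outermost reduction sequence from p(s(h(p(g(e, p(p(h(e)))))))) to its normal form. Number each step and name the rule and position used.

p(s(a))

1. p(s(h(p(g(e, p(p(h(e))))))))  →  p(s(h(g(e, p(p(h(e)))))))   [R1 at 1.1]
2. p(s(h(g(e, p(p(h(e)))))))  →  p(s(h(p(p(e)))))   [R2 at 1.1.1]
3. p(s(h(p(p(e)))))  →  p(s(h(p(e))))   [R1 at 1.1]
4. p(s(h(p(e))))  →  p(s(h(e)))   [R1 at 1.1]
5. p(s(h(e)))  →  p(s(a))   [R3 at 1.1]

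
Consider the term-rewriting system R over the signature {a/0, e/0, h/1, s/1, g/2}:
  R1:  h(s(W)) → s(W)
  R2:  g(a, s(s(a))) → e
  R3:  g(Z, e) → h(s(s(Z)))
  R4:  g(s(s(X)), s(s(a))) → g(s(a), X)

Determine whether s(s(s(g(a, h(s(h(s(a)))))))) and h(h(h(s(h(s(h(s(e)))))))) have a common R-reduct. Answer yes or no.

yes — NF(t₁) = s(s(s(e))), NF(t₂) = s(s(s(e)))

Reduce t₁ = s(s(s(g(a, h(s(h(s(a)))))))):
1. s(s(s(g(a, h(s(h(s(a))))))))  →  s(s(s(g(a, s(h(s(a)))))))   [R1 at 1.1.1.2]
2. s(s(s(g(a, s(h(s(a)))))))  →  s(s(s(g(a, s(s(a))))))   [R1 at 1.1.1.2.1]
3. s(s(s(g(a, s(s(a))))))  →  s(s(s(e)))   [R2 at 1.1.1]

Reduce t₂ = h(h(h(s(h(s(h(s(e)))))))):
1. h(h(h(s(h(s(h(s(e))))))))  →  h(h(s(h(s(h(s(e)))))))   [R1 at 1.1]
2. h(h(s(h(s(h(s(e)))))))  →  h(s(h(s(h(s(e))))))   [R1 at 1]
3. h(s(h(s(h(s(e))))))  →  s(h(s(h(s(e)))))   [R1 at ε]
4. s(h(s(h(s(e)))))  →  s(s(h(s(e))))   [R1 at 1]
5. s(s(h(s(e))))  →  s(s(s(e)))   [R1 at 1.1]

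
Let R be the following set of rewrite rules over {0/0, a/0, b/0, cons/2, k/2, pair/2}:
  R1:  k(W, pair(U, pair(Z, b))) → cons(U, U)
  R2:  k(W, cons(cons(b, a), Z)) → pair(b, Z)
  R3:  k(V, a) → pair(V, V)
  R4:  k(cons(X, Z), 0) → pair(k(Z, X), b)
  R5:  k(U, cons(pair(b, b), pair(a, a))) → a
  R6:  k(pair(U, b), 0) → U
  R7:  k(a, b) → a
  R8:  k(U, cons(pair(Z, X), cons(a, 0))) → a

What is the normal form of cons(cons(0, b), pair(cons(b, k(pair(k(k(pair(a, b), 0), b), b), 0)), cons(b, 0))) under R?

1. cons(cons(0, b), pair(cons(b, k(pair(k(k(pair(a, b), 0), b), b), 0)), cons(b, 0)))  →  cons(cons(0, b), pair(cons(b, k(k(pair(a, b), 0), b)), cons(b, 0)))   [R6 at 2.1.2]
2. cons(cons(0, b), pair(cons(b, k(k(pair(a, b), 0), b)), cons(b, 0)))  →  cons(cons(0, b), pair(cons(b, k(a, b)), cons(b, 0)))   [R6 at 2.1.2.1]
3. cons(cons(0, b), pair(cons(b, k(a, b)), cons(b, 0)))  →  cons(cons(0, b), pair(cons(b, a), cons(b, 0)))   [R7 at 2.1.2]

cons(cons(0, b), pair(cons(b, a), cons(b, 0)))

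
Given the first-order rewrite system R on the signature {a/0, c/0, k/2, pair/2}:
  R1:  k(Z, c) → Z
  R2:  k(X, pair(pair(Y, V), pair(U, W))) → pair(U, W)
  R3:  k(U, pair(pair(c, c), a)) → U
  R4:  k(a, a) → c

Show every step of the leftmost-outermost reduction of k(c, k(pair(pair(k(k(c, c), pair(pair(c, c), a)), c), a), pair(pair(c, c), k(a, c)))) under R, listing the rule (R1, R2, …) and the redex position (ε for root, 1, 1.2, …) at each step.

1. k(c, k(pair(pair(k(k(c, c), pair(pair(c, c), a)), c), a), pair(pair(c, c), k(a, c))))  →  k(c, k(pair(pair(k(c, c), c), a), pair(pair(c, c), k(a, c))))   [R3 at 2.1.1.1]
2. k(c, k(pair(pair(k(c, c), c), a), pair(pair(c, c), k(a, c))))  →  k(c, k(pair(pair(c, c), a), pair(pair(c, c), k(a, c))))   [R1 at 2.1.1.1]
3. k(c, k(pair(pair(c, c), a), pair(pair(c, c), k(a, c))))  →  k(c, k(pair(pair(c, c), a), pair(pair(c, c), a)))   [R1 at 2.2.2]
4. k(c, k(pair(pair(c, c), a), pair(pair(c, c), a)))  →  k(c, pair(pair(c, c), a))   [R3 at 2]
5. k(c, pair(pair(c, c), a))  →  c   [R3 at ε]

c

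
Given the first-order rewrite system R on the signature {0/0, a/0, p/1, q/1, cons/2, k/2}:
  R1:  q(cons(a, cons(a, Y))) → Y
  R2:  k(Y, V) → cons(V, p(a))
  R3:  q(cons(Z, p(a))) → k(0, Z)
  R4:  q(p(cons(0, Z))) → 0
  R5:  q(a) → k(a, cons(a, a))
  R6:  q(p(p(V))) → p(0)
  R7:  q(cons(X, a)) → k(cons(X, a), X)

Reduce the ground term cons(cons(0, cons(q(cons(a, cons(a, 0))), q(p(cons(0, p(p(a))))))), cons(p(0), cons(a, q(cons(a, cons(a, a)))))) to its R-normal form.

cons(cons(0, cons(0, 0)), cons(p(0), cons(a, a)))

1. cons(cons(0, cons(q(cons(a, cons(a, 0))), q(p(cons(0, p(p(a))))))), cons(p(0), cons(a, q(cons(a, cons(a, a))))))  →  cons(cons(0, cons(0, q(p(cons(0, p(p(a))))))), cons(p(0), cons(a, q(cons(a, cons(a, a))))))   [R1 at 1.2.1]
2. cons(cons(0, cons(0, q(p(cons(0, p(p(a))))))), cons(p(0), cons(a, q(cons(a, cons(a, a))))))  →  cons(cons(0, cons(0, 0)), cons(p(0), cons(a, q(cons(a, cons(a, a))))))   [R4 at 1.2.2]
3. cons(cons(0, cons(0, 0)), cons(p(0), cons(a, q(cons(a, cons(a, a))))))  →  cons(cons(0, cons(0, 0)), cons(p(0), cons(a, a)))   [R1 at 2.2.2]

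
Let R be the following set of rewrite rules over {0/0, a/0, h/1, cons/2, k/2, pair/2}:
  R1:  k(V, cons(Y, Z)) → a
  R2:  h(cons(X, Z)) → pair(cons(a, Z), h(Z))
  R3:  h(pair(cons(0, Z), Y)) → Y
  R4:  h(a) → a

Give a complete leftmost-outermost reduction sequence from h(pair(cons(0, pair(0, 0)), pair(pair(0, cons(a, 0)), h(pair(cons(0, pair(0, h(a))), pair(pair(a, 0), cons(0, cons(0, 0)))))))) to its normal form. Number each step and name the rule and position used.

1. h(pair(cons(0, pair(0, 0)), pair(pair(0, cons(a, 0)), h(pair(cons(0, pair(0, h(a))), pair(pair(a, 0), cons(0, cons(0, 0))))))))  →  pair(pair(0, cons(a, 0)), h(pair(cons(0, pair(0, h(a))), pair(pair(a, 0), cons(0, cons(0, 0))))))   [R3 at ε]
2. pair(pair(0, cons(a, 0)), h(pair(cons(0, pair(0, h(a))), pair(pair(a, 0), cons(0, cons(0, 0))))))  →  pair(pair(0, cons(a, 0)), pair(pair(a, 0), cons(0, cons(0, 0))))   [R3 at 2]

pair(pair(0, cons(a, 0)), pair(pair(a, 0), cons(0, cons(0, 0))))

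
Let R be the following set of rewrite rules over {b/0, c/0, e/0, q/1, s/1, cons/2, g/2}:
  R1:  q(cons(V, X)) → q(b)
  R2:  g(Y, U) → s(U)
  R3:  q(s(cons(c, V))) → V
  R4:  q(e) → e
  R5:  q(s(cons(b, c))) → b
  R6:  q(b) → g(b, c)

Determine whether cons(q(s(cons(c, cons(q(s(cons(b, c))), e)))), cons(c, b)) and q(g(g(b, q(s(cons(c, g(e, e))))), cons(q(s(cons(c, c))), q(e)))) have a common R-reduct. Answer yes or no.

Reduce t₁ = cons(q(s(cons(c, cons(q(s(cons(b, c))), e)))), cons(c, b)):
1. cons(q(s(cons(c, cons(q(s(cons(b, c))), e)))), cons(c, b))  →  cons(cons(q(s(cons(b, c))), e), cons(c, b))   [R3 at 1]
2. cons(cons(q(s(cons(b, c))), e), cons(c, b))  →  cons(cons(b, e), cons(c, b))   [R5 at 1.1]

Reduce t₂ = q(g(g(b, q(s(cons(c, g(e, e))))), cons(q(s(cons(c, c))), q(e)))):
1. q(g(g(b, q(s(cons(c, g(e, e))))), cons(q(s(cons(c, c))), q(e))))  →  q(s(cons(q(s(cons(c, c))), q(e))))   [R2 at 1]
2. q(s(cons(q(s(cons(c, c))), q(e))))  →  q(s(cons(c, q(e))))   [R3 at 1.1.1]
3. q(s(cons(c, q(e))))  →  q(e)   [R3 at ε]
4. q(e)  →  e   [R4 at ε]

no — NF(t₁) = cons(cons(b, e), cons(c, b)), NF(t₂) = e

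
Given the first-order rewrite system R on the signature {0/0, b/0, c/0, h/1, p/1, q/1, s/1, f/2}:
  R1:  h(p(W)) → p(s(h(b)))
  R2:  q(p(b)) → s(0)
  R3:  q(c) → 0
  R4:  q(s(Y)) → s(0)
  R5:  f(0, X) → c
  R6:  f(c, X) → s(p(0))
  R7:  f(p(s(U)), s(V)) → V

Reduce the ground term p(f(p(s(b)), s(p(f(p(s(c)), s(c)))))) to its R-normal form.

1. p(f(p(s(b)), s(p(f(p(s(c)), s(c))))))  →  p(p(f(p(s(c)), s(c))))   [R7 at 1]
2. p(p(f(p(s(c)), s(c))))  →  p(p(c))   [R7 at 1.1]

p(p(c))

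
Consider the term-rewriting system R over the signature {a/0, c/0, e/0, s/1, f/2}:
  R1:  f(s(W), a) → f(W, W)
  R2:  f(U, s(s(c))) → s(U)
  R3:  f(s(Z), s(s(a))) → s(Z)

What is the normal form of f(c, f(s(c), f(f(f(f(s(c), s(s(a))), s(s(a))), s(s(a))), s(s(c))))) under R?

1. f(c, f(s(c), f(f(f(f(s(c), s(s(a))), s(s(a))), s(s(a))), s(s(c)))))  →  f(c, f(s(c), s(f(f(f(s(c), s(s(a))), s(s(a))), s(s(a))))))   [R2 at 2.2]
2. f(c, f(s(c), s(f(f(f(s(c), s(s(a))), s(s(a))), s(s(a))))))  →  f(c, f(s(c), s(f(f(s(c), s(s(a))), s(s(a))))))   [R3 at 2.2.1.1.1]
3. f(c, f(s(c), s(f(f(s(c), s(s(a))), s(s(a))))))  →  f(c, f(s(c), s(f(s(c), s(s(a))))))   [R3 at 2.2.1.1]
4. f(c, f(s(c), s(f(s(c), s(s(a))))))  →  f(c, f(s(c), s(s(c))))   [R3 at 2.2.1]
5. f(c, f(s(c), s(s(c))))  →  f(c, s(s(c)))   [R2 at 2]
6. f(c, s(s(c)))  →  s(c)   [R2 at ε]

s(c)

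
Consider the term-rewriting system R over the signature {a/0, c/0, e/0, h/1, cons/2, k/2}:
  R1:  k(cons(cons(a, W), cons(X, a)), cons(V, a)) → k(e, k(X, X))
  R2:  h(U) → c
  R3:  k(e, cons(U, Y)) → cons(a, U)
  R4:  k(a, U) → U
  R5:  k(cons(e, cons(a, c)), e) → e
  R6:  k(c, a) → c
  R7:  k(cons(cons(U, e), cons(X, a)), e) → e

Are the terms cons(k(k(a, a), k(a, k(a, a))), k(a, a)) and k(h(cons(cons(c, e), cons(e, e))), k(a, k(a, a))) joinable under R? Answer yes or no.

Reduce t₁ = cons(k(k(a, a), k(a, k(a, a))), k(a, a)):
1. cons(k(k(a, a), k(a, k(a, a))), k(a, a))  →  cons(k(a, k(a, k(a, a))), k(a, a))   [R4 at 1.1]
2. cons(k(a, k(a, k(a, a))), k(a, a))  →  cons(k(a, k(a, a)), k(a, a))   [R4 at 1]
3. cons(k(a, k(a, a)), k(a, a))  →  cons(k(a, a), k(a, a))   [R4 at 1]
4. cons(k(a, a), k(a, a))  →  cons(a, k(a, a))   [R4 at 1]
5. cons(a, k(a, a))  →  cons(a, a)   [R4 at 2]

Reduce t₂ = k(h(cons(cons(c, e), cons(e, e))), k(a, k(a, a))):
1. k(h(cons(cons(c, e), cons(e, e))), k(a, k(a, a)))  →  k(c, k(a, k(a, a)))   [R2 at 1]
2. k(c, k(a, k(a, a)))  →  k(c, k(a, a))   [R4 at 2]
3. k(c, k(a, a))  →  k(c, a)   [R4 at 2]
4. k(c, a)  →  c   [R6 at ε]

no — NF(t₁) = cons(a, a), NF(t₂) = c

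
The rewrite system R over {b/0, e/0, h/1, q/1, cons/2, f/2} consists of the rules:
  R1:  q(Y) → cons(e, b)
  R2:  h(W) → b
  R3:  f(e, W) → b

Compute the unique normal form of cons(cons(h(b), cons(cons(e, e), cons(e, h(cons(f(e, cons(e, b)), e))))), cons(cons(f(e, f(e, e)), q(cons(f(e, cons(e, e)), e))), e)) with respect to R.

1. cons(cons(h(b), cons(cons(e, e), cons(e, h(cons(f(e, cons(e, b)), e))))), cons(cons(f(e, f(e, e)), q(cons(f(e, cons(e, e)), e))), e))  →  cons(cons(b, cons(cons(e, e), cons(e, h(cons(f(e, cons(e, b)), e))))), cons(cons(f(e, f(e, e)), q(cons(f(e, cons(e, e)), e))), e))   [R2 at 1.1]
2. cons(cons(b, cons(cons(e, e), cons(e, h(cons(f(e, cons(e, b)), e))))), cons(cons(f(e, f(e, e)), q(cons(f(e, cons(e, e)), e))), e))  →  cons(cons(b, cons(cons(e, e), cons(e, b))), cons(cons(f(e, f(e, e)), q(cons(f(e, cons(e, e)), e))), e))   [R2 at 1.2.2.2]
3. cons(cons(b, cons(cons(e, e), cons(e, b))), cons(cons(f(e, f(e, e)), q(cons(f(e, cons(e, e)), e))), e))  →  cons(cons(b, cons(cons(e, e), cons(e, b))), cons(cons(b, q(cons(f(e, cons(e, e)), e))), e))   [R3 at 2.1.1]
4. cons(cons(b, cons(cons(e, e), cons(e, b))), cons(cons(b, q(cons(f(e, cons(e, e)), e))), e))  →  cons(cons(b, cons(cons(e, e), cons(e, b))), cons(cons(b, cons(e, b)), e))   [R1 at 2.1.2]

cons(cons(b, cons(cons(e, e), cons(e, b))), cons(cons(b, cons(e, b)), e))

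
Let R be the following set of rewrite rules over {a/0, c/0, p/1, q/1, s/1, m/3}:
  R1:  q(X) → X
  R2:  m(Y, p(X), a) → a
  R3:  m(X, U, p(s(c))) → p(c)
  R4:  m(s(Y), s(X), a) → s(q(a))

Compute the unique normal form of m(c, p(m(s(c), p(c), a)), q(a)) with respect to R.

1. m(c, p(m(s(c), p(c), a)), q(a))  →  m(c, p(a), q(a))   [R2 at 2.1]
2. m(c, p(a), q(a))  →  m(c, p(a), a)   [R1 at 3]
3. m(c, p(a), a)  →  a   [R2 at ε]

a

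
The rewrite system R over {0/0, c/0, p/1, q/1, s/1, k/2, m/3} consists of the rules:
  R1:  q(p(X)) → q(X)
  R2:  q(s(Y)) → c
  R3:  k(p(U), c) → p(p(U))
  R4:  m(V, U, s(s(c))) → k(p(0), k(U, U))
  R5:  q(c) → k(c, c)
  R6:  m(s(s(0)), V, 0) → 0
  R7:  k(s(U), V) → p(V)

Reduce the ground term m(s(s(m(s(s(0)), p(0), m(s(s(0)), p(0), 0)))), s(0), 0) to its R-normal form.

1. m(s(s(m(s(s(0)), p(0), m(s(s(0)), p(0), 0)))), s(0), 0)  →  m(s(s(m(s(s(0)), p(0), 0))), s(0), 0)   [R6 at 1.1.1.3]
2. m(s(s(m(s(s(0)), p(0), 0))), s(0), 0)  →  m(s(s(0)), s(0), 0)   [R6 at 1.1.1]
3. m(s(s(0)), s(0), 0)  →  0   [R6 at ε]

0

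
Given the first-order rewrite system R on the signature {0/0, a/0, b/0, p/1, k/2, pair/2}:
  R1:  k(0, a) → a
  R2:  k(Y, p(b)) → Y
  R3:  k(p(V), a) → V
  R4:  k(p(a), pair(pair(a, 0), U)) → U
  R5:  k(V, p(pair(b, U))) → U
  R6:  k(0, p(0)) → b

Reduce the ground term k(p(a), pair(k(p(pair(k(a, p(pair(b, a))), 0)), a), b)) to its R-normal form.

b

1. k(p(a), pair(k(p(pair(k(a, p(pair(b, a))), 0)), a), b))  →  k(p(a), pair(pair(k(a, p(pair(b, a))), 0), b))   [R3 at 2.1]
2. k(p(a), pair(pair(k(a, p(pair(b, a))), 0), b))  →  k(p(a), pair(pair(a, 0), b))   [R5 at 2.1.1]
3. k(p(a), pair(pair(a, 0), b))  →  b   [R4 at ε]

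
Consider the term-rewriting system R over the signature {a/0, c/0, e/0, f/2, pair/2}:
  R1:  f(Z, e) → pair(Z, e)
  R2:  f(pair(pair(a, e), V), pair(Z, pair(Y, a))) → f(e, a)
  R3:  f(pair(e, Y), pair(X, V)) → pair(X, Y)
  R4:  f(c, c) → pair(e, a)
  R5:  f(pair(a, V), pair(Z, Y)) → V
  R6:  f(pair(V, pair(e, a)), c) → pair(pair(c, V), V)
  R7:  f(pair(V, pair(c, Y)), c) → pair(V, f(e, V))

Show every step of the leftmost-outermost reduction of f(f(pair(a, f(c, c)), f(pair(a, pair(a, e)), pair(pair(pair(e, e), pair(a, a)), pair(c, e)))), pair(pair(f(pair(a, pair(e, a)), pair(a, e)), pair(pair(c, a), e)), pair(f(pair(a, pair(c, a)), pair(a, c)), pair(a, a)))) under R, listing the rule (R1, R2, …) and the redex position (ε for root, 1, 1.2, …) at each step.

pair(pair(pair(e, a), pair(pair(c, a), e)), a)

1. f(f(pair(a, f(c, c)), f(pair(a, pair(a, e)), pair(pair(pair(e, e), pair(a, a)), pair(c, e)))), pair(pair(f(pair(a, pair(e, a)), pair(a, e)), pair(pair(c, a), e)), pair(f(pair(a, pair(c, a)), pair(a, c)), pair(a, a))))  →  f(f(pair(a, pair(e, a)), f(pair(a, pair(a, e)), pair(pair(pair(e, e), pair(a, a)), pair(c, e)))), pair(pair(f(pair(a, pair(e, a)), pair(a, e)), pair(pair(c, a), e)), pair(f(pair(a, pair(c, a)), pair(a, c)), pair(a, a))))   [R4 at 1.1.2]
2. f(f(pair(a, pair(e, a)), f(pair(a, pair(a, e)), pair(pair(pair(e, e), pair(a, a)), pair(c, e)))), pair(pair(f(pair(a, pair(e, a)), pair(a, e)), pair(pair(c, a), e)), pair(f(pair(a, pair(c, a)), pair(a, c)), pair(a, a))))  →  f(f(pair(a, pair(e, a)), pair(a, e)), pair(pair(f(pair(a, pair(e, a)), pair(a, e)), pair(pair(c, a), e)), pair(f(pair(a, pair(c, a)), pair(a, c)), pair(a, a))))   [R5 at 1.2]
3. f(f(pair(a, pair(e, a)), pair(a, e)), pair(pair(f(pair(a, pair(e, a)), pair(a, e)), pair(pair(c, a), e)), pair(f(pair(a, pair(c, a)), pair(a, c)), pair(a, a))))  →  f(pair(e, a), pair(pair(f(pair(a, pair(e, a)), pair(a, e)), pair(pair(c, a), e)), pair(f(pair(a, pair(c, a)), pair(a, c)), pair(a, a))))   [R5 at 1]
4. f(pair(e, a), pair(pair(f(pair(a, pair(e, a)), pair(a, e)), pair(pair(c, a), e)), pair(f(pair(a, pair(c, a)), pair(a, c)), pair(a, a))))  →  pair(pair(f(pair(a, pair(e, a)), pair(a, e)), pair(pair(c, a), e)), a)   [R3 at ε]
5. pair(pair(f(pair(a, pair(e, a)), pair(a, e)), pair(pair(c, a), e)), a)  →  pair(pair(pair(e, a), pair(pair(c, a), e)), a)   [R5 at 1.1]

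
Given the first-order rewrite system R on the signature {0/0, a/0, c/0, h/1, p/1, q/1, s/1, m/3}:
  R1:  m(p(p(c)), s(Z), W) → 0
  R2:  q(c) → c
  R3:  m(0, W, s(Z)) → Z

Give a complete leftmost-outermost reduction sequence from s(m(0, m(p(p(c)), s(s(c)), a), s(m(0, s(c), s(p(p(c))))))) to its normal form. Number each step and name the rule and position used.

s(p(p(c)))

1. s(m(0, m(p(p(c)), s(s(c)), a), s(m(0, s(c), s(p(p(c)))))))  →  s(m(0, s(c), s(p(p(c)))))   [R3 at 1]
2. s(m(0, s(c), s(p(p(c)))))  →  s(p(p(c)))   [R3 at 1]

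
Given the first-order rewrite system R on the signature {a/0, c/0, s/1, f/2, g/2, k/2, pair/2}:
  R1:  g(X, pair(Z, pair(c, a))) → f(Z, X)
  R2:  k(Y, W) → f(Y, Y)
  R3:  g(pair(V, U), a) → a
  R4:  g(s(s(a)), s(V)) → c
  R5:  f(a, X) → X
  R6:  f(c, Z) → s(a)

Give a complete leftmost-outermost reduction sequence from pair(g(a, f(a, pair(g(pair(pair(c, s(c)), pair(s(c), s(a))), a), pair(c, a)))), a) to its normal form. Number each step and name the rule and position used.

1. pair(g(a, f(a, pair(g(pair(pair(c, s(c)), pair(s(c), s(a))), a), pair(c, a)))), a)  →  pair(g(a, pair(g(pair(pair(c, s(c)), pair(s(c), s(a))), a), pair(c, a))), a)   [R5 at 1.2]
2. pair(g(a, pair(g(pair(pair(c, s(c)), pair(s(c), s(a))), a), pair(c, a))), a)  →  pair(f(g(pair(pair(c, s(c)), pair(s(c), s(a))), a), a), a)   [R1 at 1]
3. pair(f(g(pair(pair(c, s(c)), pair(s(c), s(a))), a), a), a)  →  pair(f(a, a), a)   [R3 at 1.1]
4. pair(f(a, a), a)  →  pair(a, a)   [R5 at 1]

pair(a, a)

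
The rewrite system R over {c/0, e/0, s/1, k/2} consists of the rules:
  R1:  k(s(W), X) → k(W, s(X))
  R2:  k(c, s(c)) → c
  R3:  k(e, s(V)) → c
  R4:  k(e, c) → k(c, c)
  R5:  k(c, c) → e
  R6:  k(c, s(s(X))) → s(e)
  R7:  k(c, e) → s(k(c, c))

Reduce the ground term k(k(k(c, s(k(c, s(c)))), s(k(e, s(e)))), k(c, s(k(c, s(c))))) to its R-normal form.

1. k(k(k(c, s(k(c, s(c)))), s(k(e, s(e)))), k(c, s(k(c, s(c)))))  →  k(k(k(c, s(c)), s(k(e, s(e)))), k(c, s(k(c, s(c)))))   [R2 at 1.1.2.1]
2. k(k(k(c, s(c)), s(k(e, s(e)))), k(c, s(k(c, s(c)))))  →  k(k(c, s(k(e, s(e)))), k(c, s(k(c, s(c)))))   [R2 at 1.1]
3. k(k(c, s(k(e, s(e)))), k(c, s(k(c, s(c)))))  →  k(k(c, s(c)), k(c, s(k(c, s(c)))))   [R3 at 1.2.1]
4. k(k(c, s(c)), k(c, s(k(c, s(c)))))  →  k(c, k(c, s(k(c, s(c)))))   [R2 at 1]
5. k(c, k(c, s(k(c, s(c)))))  →  k(c, k(c, s(c)))   [R2 at 2.2.1]
6. k(c, k(c, s(c)))  →  k(c, c)   [R2 at 2]
7. k(c, c)  →  e   [R5 at ε]

e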